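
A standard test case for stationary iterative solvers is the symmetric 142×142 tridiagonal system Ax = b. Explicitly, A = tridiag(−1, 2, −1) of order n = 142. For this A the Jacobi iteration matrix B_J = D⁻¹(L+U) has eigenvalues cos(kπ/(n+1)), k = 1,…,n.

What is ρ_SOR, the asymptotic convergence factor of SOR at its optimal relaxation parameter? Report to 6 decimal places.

ρ_SOR = 0.957010

ρ_J = max_k |cos(kπ/143)| = cos(π/143) = 0.999759
√(1−ρ_J²) = |sin(π/143)| = 0.0219674
ω* = 2/(1+0.0219674) = 1.957010
ρ_SOR = ω* − 1 ≈ 0.957010.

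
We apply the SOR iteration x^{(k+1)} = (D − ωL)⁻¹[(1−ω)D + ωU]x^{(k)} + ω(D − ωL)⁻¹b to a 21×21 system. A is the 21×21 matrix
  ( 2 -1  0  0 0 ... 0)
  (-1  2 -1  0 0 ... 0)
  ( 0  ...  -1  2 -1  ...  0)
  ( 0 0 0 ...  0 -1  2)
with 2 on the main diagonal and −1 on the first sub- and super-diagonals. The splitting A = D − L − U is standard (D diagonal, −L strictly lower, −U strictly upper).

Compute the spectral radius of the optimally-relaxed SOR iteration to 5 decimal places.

[ρ_J] n=21: ρ(B_J) = cos(π/(n+1)) = cos(π/22) = 0.98982.
√(1−ρ_J²) = |sin(π/22)| = 0.142315
Then 2/(1+√(1−ρ_J²)) = 2/(1+0.142315); ω* = 2/1.142315 = 1.75083.
Hence ρ(B_{ω*}) = 1.75083 − 1 = 0.75083.

ρ_SOR = 0.75083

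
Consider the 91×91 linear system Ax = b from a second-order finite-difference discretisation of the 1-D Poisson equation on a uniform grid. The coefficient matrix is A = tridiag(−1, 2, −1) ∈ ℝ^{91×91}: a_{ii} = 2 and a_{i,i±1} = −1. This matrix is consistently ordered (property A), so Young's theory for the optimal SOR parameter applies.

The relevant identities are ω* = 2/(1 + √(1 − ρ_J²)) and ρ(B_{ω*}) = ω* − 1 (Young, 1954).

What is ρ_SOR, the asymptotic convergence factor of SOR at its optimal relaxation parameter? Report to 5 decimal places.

[ρ_J] n=91: ρ(B_J) = cos(π/(n+1)) = cos(π/92) = 0.99942.
√(1 − cos²(π/92)) = sin(π/92) ≈ 0.034141.
ω* = 2/(1 + 0.034141) = 2/1.034141 = 1.93397.
ρ_SOR = ω* − 1 ≈ 0.93397.

ρ_SOR = 0.93397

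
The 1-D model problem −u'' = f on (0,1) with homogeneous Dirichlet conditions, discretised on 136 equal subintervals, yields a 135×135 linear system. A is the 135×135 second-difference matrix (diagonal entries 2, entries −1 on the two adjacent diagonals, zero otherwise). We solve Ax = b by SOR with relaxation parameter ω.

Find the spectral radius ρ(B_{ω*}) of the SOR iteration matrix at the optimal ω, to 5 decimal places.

ρ_SOR = 0.95485

ρ_J = max_k |cos(kπ/136)| = cos(π/136) = 0.99973
1 − cos²(π/136) = sin²(π/136) ⇒ √(1−ρ_J²) = sin(π/136) = 0.023098.
Young: ω* = 2/(1+√(1−ρ_J²)) = 2/(1+0.023098) = 2/1.023098 = 1.95485.
and ρ(B_{ω*}) = 1.95485 − 1 = 0.95485.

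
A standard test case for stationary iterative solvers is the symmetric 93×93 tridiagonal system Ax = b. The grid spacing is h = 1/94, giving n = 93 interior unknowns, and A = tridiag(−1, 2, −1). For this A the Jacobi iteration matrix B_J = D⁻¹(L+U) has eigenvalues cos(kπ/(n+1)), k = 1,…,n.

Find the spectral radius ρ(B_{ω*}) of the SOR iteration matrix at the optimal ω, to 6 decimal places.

ρ_SOR = 0.935331

B_J for the 93×93 system has eigenvalues cos(kπ/94); ρ_J = cos(π/94) = 0.999442.
√(1−ρ_J²) = |sin(π/94)| = 0.0334150
[ω*] 2 ÷ (1 + 0.0334150) = 2 ÷ 1.0334150 = 1.935331.
Hence ρ(B_{ω*}) = 1.935331 − 1 = 0.935331.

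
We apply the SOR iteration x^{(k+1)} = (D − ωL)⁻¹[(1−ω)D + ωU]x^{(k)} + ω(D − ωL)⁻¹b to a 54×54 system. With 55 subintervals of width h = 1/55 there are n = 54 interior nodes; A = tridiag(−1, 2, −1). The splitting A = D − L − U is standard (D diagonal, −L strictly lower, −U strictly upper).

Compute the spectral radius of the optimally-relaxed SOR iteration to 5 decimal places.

ρ_SOR = 0.89199

ρ_J = max_k |cos(kπ/55)| = cos(π/55) = 0.99837
√(1−ρ_J²) simplifies to sin(π/55) = 0.057089.
ω* = 2/(1+0.057089) = 1.89199
and ρ(B_{ω*}) = 1.89199 − 1 = 0.89199.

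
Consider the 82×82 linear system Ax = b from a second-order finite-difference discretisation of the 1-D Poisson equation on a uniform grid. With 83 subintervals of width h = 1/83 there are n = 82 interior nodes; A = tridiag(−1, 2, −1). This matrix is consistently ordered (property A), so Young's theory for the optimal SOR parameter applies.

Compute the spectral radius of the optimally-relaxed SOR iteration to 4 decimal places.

n=82: λ(B_J) = 1 − λ(A)/2 = cos(kπ/83); k=1 gives ρ_J = 0.9993.
√(1 − cos²(π/83)) = sin(π/83) ≈ 0.03784.
So ω* = 2/1.03784 = 1.9271 (Young).
ρ_SOR = ω* − 1 = 1.9271 − 1 = 0.9271.

ρ_SOR = 0.9271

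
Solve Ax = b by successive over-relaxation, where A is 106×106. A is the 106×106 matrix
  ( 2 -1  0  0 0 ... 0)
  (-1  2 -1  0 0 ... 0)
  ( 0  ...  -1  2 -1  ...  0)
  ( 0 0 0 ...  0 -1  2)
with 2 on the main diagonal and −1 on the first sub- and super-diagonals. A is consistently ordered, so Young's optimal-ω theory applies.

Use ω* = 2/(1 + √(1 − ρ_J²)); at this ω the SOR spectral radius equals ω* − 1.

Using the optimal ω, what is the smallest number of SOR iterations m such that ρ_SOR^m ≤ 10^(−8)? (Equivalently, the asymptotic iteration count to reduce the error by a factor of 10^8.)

ρ_J = max_k |cos(kπ/107)| = cos(π/107) = 0.9995690
√(1−ρ_J²) simplifies to sin(π/107) = 0.0293565.
ω* = 2/(1+0.0293565) = 1.9429615
[ρ_SOR] ω* − 1 = 0.9429615.
ρ_SOR^m ≤ 10^(−8) ⇔ m ≥ 8·ln10/(−ln 0.9429615) = 18.4207/0.0587298 = 313.652; m = ⌈313.652⌉ = 314.

m = 314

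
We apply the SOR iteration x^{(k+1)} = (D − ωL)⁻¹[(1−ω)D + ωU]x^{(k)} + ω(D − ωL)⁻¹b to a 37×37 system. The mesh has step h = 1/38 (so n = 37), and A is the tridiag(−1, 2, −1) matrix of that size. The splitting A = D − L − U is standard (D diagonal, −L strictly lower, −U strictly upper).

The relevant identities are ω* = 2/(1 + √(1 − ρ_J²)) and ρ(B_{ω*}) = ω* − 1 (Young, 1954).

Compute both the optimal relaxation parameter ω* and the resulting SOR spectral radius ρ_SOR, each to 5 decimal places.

n=37: λ(B_J) = 1 − λ(A)/2 = cos(kπ/38); k=1 gives ρ_J = 0.99658.
√(1−ρ_J²) simplifies to sin(π/38) = 0.082579.
Then 2/(1+√(1−ρ_J²)) = 2/(1+0.082579); ω* = 2/1.082579 = 1.84744.
Hence ρ(B_{ω*}) = 1.84744 − 1 = 0.84744.

ω* = 1.84744, ρ_SOR = 0.84744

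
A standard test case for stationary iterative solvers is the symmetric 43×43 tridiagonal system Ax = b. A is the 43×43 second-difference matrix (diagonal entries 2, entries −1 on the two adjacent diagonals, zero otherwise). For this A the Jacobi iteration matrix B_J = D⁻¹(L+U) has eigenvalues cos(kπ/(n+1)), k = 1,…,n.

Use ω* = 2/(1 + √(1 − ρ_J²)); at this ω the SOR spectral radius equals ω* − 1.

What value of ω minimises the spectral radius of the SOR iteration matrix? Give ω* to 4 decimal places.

spectrum of D⁻¹(L+U) = {cos(kπ/44) : 1≤k≤43}; ρ_J = cos(π/44) = 0.9975.
√(1−ρ_J²) simplifies to sin(π/44) = 0.07134.
ω* = 2/(1+0.07134) = 1.8668
and ρ(B_{ω*}) = 1.8668 − 1 = 0.8668.

ω* = 1.8668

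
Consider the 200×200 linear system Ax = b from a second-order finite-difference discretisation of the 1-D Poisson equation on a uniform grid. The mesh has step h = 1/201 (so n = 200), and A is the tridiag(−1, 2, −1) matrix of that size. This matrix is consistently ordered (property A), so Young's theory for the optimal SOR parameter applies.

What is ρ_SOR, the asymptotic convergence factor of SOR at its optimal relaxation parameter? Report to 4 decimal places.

ρ_SOR = 0.9692

ρ_J = max_k |cos(kπ/201)| = cos(π/201) = 0.9999
1 − cos²(π/201) = sin²(π/201) ⇒ √(1−ρ_J²) = sin(π/201) = 0.01563.
Young: ω* = 2/(1+√(1−ρ_J²)) = 2/(1+0.01563) = 2/1.01563 = 1.9692.
At ω = 1.9692 every |λ(B_ω)| = ω−1, so ρ_SOR = 0.9692.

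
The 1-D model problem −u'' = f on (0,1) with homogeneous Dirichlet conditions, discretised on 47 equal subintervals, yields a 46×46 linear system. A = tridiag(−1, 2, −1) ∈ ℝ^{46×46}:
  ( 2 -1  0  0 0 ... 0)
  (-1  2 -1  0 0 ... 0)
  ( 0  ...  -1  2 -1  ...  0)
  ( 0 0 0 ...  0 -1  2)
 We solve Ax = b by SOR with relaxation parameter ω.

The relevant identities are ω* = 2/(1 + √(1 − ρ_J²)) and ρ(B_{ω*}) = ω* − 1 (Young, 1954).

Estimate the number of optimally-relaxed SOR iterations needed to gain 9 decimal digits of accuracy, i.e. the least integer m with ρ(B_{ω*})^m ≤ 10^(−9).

m = 155

With n=46, ρ(Jacobi) = cos(π/47) = 0.9977669.
√(1−ρ_J²) = |sin(π/47)| = 0.0667926
ω* = 2/(1+0.0667926) = 1.8747787
At ω = 1.8747787 every |λ(B_ω)| = ω−1, so ρ_SOR = 0.8747787.
m ≥ 9·ln10 / (−ln 0.8747787) = 154.901; smallest integer m = 155.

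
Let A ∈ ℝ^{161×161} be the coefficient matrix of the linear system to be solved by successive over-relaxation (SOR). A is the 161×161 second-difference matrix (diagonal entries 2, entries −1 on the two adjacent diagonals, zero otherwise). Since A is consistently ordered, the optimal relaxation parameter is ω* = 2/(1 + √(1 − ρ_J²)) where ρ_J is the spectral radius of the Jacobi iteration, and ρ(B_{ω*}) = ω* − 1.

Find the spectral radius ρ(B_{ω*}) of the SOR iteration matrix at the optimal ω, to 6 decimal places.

ρ_SOR = 0.961955

With n=161, ρ(Jacobi) = cos(π/162) = 0.999812.
√(1 − cos²(π/162)) = sin(π/162) ≈ 0.0193913.
ω* = 2 / (1 + 0.0193913) = 2 / 1.0193913 ≈ 1.961955.
At ω = 1.961955 every |λ(B_ω)| = ω−1, so ρ_SOR = 0.961955.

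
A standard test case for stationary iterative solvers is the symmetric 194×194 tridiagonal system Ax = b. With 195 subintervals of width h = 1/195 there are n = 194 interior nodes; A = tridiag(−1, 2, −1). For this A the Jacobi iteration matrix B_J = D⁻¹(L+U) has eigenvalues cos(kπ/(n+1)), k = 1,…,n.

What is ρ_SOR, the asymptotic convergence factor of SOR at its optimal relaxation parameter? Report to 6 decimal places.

ρ_SOR = 0.968291

n=194: λ(B_J) = 1 − λ(A)/2 = cos(kπ/195); k=1 gives ρ_J = 0.999870.
1 − cos²(π/195) = sin²(π/195) ⇒ √(1−ρ_J²) = sin(π/195) = 0.0161100.
Young: ω* = 2/(1+√(1−ρ_J²)) = 2/(1+0.0161100) = 2/1.0161100 = 1.968291.
[ρ_SOR] ω* − 1 = 0.968291.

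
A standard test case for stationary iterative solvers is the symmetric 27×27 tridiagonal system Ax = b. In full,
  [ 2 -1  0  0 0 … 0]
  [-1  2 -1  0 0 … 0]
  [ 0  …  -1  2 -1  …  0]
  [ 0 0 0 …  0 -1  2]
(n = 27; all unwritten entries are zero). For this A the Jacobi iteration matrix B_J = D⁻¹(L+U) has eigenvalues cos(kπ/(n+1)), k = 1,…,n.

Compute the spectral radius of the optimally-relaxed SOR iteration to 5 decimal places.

ρ_SOR = 0.79862

spectrum of D⁻¹(L+U) = {cos(kπ/28) : 1≤k≤27}; ρ_J = cos(π/28) = 0.99371.
√(1−ρ_J²) = |sin(π/28)| = 0.111964
[ω*] 2 ÷ (1 + 0.111964) = 2 ÷ 1.111964 = 1.79862.
At ω = 1.79862 every |λ(B_ω)| = ω−1, so ρ_SOR = 0.79862.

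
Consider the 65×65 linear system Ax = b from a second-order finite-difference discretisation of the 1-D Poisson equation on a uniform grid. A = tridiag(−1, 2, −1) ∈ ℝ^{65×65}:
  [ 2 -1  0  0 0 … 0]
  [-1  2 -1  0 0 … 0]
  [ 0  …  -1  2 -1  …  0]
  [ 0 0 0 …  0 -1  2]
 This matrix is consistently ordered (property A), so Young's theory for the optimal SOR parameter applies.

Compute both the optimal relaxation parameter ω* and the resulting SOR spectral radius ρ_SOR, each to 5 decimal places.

ω* = 1.90916, ρ_SOR = 0.90916

ρ_J = max_k |cos(kπ/66)| = cos(π/66) = 0.99887
1 − cos²(π/66) = sin²(π/66) ⇒ √(1−ρ_J²) = sin(π/66) = 0.047582.
Young: ω* = 2/(1+√(1−ρ_J²)) = 2/(1+0.047582) = 2/1.047582 = 1.90916.
[ρ_SOR] ω* − 1 = 0.90916.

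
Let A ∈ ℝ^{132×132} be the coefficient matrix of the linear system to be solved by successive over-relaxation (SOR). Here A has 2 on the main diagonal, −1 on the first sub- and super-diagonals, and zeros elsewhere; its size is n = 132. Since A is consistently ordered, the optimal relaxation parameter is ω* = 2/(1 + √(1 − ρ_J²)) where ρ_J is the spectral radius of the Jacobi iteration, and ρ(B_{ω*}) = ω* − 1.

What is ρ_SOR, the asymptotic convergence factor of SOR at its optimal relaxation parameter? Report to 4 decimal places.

spectrum of D⁻¹(L+U) = {cos(kπ/133) : 1≤k≤132}; ρ_J = cos(π/133) = 0.9997.
√(1−ρ_J²) simplifies to sin(π/133) = 0.02362.
Then 2/(1+√(1−ρ_J²)) = 2/(1+0.02362); ω* = 2/1.02362 = 1.9539.
[ρ_SOR] ω* − 1 = 0.9539.

ρ_SOR = 0.9539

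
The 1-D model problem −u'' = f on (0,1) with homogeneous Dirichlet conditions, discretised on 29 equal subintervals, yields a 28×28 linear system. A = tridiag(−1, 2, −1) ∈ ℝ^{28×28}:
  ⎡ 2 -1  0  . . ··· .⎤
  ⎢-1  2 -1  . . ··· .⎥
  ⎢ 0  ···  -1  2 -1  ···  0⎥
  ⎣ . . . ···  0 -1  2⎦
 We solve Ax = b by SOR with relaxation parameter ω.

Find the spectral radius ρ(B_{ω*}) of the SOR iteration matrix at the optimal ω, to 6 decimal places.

ρ_SOR = 0.804860

spectrum of D⁻¹(L+U) = {cos(kπ/29) : 1≤k≤28}; ρ_J = cos(π/29) = 0.994138.
√(1−ρ_J²) = |sin(π/29)| = 0.1081190
ω* = 2 / (1 + 0.1081190) = 2 / 1.1081190 ≈ 1.804860.
ρ(B_{ω*}) = ω*−1 = 0.804860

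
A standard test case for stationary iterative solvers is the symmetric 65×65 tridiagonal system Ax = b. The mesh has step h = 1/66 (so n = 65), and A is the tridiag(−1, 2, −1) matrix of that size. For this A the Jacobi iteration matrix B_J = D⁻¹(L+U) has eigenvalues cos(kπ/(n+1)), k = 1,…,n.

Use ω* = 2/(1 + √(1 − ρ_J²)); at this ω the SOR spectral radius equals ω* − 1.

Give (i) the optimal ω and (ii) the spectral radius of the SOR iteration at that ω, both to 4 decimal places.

ω* = 1.9092, ρ_SOR = 0.9092

½·tridiag(1,0,1) at n=65: λ_k = cos(kπ/66); max |λ| at k=1 ⇒ ρ_J = cos(π/66) ≈ 0.9989.
root = sin(π/66) = 0.04758  (since 1−cos² = sin²).
Then 2/(1+√(1−ρ_J²)) = 2/(1+0.04758); ω* = 2/1.04758 = 1.9092.
At ω = 1.9092 every |λ(B_ω)| = ω−1, so ρ_SOR = 0.9092.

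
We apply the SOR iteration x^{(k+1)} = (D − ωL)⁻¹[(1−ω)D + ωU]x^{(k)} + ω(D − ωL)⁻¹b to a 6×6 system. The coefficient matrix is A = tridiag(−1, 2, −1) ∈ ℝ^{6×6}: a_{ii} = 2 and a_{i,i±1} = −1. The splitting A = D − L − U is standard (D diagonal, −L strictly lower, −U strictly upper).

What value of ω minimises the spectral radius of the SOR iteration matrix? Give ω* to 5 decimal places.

n=6: λ(B_J) = 1 − λ(A)/2 = cos(kπ/7); k=1 gives ρ_J = 0.90097.
√(1 − cos²(π/7)) = sin(π/7) ≈ 0.433884.
ω* = 2/(1+0.433884) = 1.39481
ρ_SOR = ω* − 1 ≈ 0.39481.

ω* = 1.39481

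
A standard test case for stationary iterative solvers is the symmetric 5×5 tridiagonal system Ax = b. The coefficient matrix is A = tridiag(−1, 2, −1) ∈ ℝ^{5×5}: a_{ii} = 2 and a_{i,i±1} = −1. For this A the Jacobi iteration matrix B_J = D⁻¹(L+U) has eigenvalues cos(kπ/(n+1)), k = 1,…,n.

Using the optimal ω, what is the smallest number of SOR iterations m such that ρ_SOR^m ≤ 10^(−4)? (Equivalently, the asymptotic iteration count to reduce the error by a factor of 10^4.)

m = 9

½·tridiag(1,0,1) at n=5: λ_k = cos(kπ/6); max |λ| at k=1 ⇒ ρ_J = cos(π/6) ≈ 0.8660254.
√(1 − cos²(π/6)) = sin(π/6) ≈ 0.5000000.
Then 2/(1+√(1−ρ_J²)) = 2/(1+0.5000000); ω* = 2/1.5000000 = 1.3333333.
and ρ(B_{ω*}) = 1.3333333 − 1 = 0.3333333.
ρ_SOR^m ≤ 10^(−4) ⇔ m ≥ 4·ln10/(−ln 0.3333333) = 9.21034/1.09861 = 8.384; m = ⌈8.384⌉ = 9.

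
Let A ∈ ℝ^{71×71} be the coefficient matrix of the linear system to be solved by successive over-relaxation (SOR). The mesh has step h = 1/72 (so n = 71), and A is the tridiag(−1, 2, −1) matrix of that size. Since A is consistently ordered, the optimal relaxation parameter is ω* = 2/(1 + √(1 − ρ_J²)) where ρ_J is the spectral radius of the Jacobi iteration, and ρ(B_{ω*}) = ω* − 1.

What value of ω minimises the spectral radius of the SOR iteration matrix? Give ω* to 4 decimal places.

ω* = 1.9164

½·tridiag(1,0,1) at n=71: λ_k = cos(kπ/72); max |λ| at k=1 ⇒ ρ_J = cos(π/72) ≈ 0.9990.
√(1 − cos²(π/72)) = sin(π/72) ≈ 0.04362.
Young: ω* = 2/(1+√(1−ρ_J²)) = 2/(1+0.04362) = 2/1.04362 = 1.9164.
and ρ(B_{ω*}) = 1.9164 − 1 = 0.9164.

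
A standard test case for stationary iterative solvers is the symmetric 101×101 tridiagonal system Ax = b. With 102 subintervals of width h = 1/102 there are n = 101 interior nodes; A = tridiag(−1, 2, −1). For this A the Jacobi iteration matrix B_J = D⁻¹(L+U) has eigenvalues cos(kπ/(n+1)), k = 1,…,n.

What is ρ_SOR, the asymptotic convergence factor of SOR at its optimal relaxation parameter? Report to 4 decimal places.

ρ_SOR = 0.9402

With n=101, ρ(Jacobi) = cos(π/102) = 0.9995.
√(1−ρ_J²) simplifies to sin(π/102) = 0.03080.
ω* = 2/(1+0.03080) = 1.9402
ρ(B_{ω*}) = ω*−1 = 0.9402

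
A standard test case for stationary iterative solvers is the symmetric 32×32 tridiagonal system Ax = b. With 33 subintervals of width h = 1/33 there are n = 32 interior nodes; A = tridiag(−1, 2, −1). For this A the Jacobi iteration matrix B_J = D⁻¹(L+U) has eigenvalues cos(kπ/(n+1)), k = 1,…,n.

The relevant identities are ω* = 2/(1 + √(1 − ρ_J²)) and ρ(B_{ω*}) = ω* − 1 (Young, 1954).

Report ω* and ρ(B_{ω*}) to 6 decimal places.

ω* = 1.826391, ρ_SOR = 0.826391

With n=32, ρ(Jacobi) = cos(π/33) = 0.995472.
√(1−ρ_J²) = |sin(π/33)| = 0.0950560
ω* = 2/(1 + 0.0950560) = 2/1.0950560 = 1.826391.
ρ_SOR = ω* − 1 ≈ 0.826391.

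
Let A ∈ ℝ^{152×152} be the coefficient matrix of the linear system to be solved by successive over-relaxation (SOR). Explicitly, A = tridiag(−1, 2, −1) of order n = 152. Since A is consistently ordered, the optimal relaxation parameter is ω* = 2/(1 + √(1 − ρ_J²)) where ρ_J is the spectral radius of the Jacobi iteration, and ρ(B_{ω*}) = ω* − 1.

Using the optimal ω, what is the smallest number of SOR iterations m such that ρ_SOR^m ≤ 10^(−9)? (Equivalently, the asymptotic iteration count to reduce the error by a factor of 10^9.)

m = 505

spectrum of D⁻¹(L+U) = {cos(kπ/153) : 1≤k≤152}; ρ_J = cos(π/153) = 0.9997892.
1 − cos²(π/153) = sin²(π/153) ⇒ √(1−ρ_J²) = sin(π/153) = 0.0205318.
[ω*] 2 ÷ (1 + 0.0205318) = 2 ÷ 1.0205318 = 1.9597625.
Hence ρ(B_{ω*}) = 1.9597625 − 1 = 0.9597625.
ρ_SOR^m ≤ 10^(−9) ⇔ m ≥ 9·ln10/(−ln 0.9597625) = 20.7233/0.0410694 = 504.592; m = ⌈504.592⌉ = 505.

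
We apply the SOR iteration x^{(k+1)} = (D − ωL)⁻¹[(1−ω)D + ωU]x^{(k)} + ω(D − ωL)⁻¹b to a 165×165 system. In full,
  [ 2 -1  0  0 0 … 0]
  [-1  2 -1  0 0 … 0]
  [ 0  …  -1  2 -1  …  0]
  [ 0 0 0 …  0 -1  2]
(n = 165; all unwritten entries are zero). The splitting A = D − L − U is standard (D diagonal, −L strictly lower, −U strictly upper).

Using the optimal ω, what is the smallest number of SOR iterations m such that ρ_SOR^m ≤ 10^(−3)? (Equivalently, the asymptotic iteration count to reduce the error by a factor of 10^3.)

n=165: λ(B_J) = 1 − λ(A)/2 = cos(kπ/166); k=1 gives ρ_J = 0.9998209.
√(1−ρ_J²) simplifies to sin(π/166) = 0.0189241.
Young: ω* = 2/(1+√(1−ρ_J²)) = 2/(1+0.0189241) = 2/1.0189241 = 1.9628547.
[ρ_SOR] ω* − 1 = 0.9628547.
Need (0.9628547)^m ≤ 10^(−3): m ≥ 3·ln10/|ln 0.9628547| = 6.90776/0.0378528 = 182.490 ⇒ m = 183.

m = 183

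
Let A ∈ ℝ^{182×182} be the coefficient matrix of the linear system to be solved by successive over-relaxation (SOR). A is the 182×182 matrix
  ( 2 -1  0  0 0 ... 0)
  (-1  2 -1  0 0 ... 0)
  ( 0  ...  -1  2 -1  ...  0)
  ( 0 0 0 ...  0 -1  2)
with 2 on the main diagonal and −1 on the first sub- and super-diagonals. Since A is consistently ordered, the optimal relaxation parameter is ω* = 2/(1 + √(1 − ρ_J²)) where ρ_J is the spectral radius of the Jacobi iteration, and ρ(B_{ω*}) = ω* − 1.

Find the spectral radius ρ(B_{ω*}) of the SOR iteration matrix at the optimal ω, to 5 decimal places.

ρ_SOR = 0.96625

With n=182, ρ(Jacobi) = cos(π/183) = 0.99985.
√(1 − cos²(π/183)) = sin(π/183) ≈ 0.017166.
Then 2/(1+√(1−ρ_J²)) = 2/(1+0.017166); ω* = 2/1.017166 = 1.96625.
Hence ρ(B_{ω*}) = 1.96625 − 1 = 0.96625.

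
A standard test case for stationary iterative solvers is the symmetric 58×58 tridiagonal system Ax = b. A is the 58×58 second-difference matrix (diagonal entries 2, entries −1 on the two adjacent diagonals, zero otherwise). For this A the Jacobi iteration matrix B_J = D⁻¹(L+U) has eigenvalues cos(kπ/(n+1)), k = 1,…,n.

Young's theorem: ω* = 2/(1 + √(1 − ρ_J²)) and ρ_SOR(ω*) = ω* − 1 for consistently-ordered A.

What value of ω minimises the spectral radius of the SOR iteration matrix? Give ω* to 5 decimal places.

With n=58, ρ(Jacobi) = cos(π/59) = 0.99858.
root = sin(π/59) = 0.053222  (since 1−cos² = sin²).
Then 2/(1+√(1−ρ_J²)) = 2/(1+0.053222); ω* = 2/1.053222 = 1.89893.
ρ_SOR = ω* − 1 = 1.89893 − 1 = 0.89893.

ω* = 1.89893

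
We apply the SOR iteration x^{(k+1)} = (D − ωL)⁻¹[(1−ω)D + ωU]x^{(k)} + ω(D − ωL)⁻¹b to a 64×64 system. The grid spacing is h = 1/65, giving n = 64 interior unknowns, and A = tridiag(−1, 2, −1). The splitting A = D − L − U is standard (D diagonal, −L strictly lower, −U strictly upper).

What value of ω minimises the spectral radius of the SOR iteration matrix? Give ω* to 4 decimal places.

n=64: λ(B_J) = 1 − λ(A)/2 = cos(kπ/65); k=1 gives ρ_J = 0.9988.
root = sin(π/65) = 0.04831  (since 1−cos² = sin²).
Then 2/(1+√(1−ρ_J²)) = 2/(1+0.04831); ω* = 2/1.04831 = 1.9078.
ρ_SOR = ω* − 1 = 1.9078 − 1 = 0.9078.

ω* = 1.9078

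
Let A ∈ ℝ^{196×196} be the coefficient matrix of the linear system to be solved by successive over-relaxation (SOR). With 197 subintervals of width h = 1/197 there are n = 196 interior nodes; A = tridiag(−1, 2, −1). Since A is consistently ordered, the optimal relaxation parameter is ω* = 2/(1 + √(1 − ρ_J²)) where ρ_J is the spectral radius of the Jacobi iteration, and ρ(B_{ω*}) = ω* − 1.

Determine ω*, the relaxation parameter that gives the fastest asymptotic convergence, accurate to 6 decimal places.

½·tridiag(1,0,1) at n=196: λ_k = cos(kπ/197); max |λ| at k=1 ⇒ ρ_J = cos(π/197) ≈ 0.999873.
1 − cos²(π/197) = sin²(π/197) ⇒ √(1−ρ_J²) = sin(π/197) = 0.0159465.
ω* = 2/(1+0.0159465) = 1.968608
and ρ(B_{ω*}) = 1.968608 − 1 = 0.968608.

ω* = 1.968608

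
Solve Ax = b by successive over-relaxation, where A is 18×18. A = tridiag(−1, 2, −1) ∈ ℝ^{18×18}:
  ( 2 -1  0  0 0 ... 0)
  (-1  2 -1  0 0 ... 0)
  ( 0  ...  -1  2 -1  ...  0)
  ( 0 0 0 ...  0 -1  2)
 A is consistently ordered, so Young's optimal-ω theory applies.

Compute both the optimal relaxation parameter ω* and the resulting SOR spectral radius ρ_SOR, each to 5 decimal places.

ω* = 1.71734, ρ_SOR = 0.71734

ρ_J = max_k |cos(kπ/19)| = cos(π/19) = 0.98636
√(1 − cos²(π/19)) = sin(π/19) ≈ 0.164595.
Then 2/(1+√(1−ρ_J²)) = 2/(1+0.164595); ω* = 2/1.164595 = 1.71734.
At ω = 1.71734 every |λ(B_ω)| = ω−1, so ρ_SOR = 0.71734.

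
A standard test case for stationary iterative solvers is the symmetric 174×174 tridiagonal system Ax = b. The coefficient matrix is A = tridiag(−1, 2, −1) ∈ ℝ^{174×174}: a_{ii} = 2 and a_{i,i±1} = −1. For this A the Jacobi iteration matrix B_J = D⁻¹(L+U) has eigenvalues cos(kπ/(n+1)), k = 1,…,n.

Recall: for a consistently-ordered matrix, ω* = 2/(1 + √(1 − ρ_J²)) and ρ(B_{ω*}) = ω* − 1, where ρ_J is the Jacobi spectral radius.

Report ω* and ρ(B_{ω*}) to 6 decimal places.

ω* = 1.964731, ρ_SOR = 0.964731

spectrum of D⁻¹(L+U) = {cos(kπ/175) : 1≤k≤174}; ρ_J = cos(π/175) = 0.999839.
root = sin(π/175) = 0.0179510  (since 1−cos² = sin²).
ω* = 2 / (1 + 0.0179510) = 2 / 1.0179510 ≈ 1.964731.
[ρ_SOR] ω* − 1 = 0.964731.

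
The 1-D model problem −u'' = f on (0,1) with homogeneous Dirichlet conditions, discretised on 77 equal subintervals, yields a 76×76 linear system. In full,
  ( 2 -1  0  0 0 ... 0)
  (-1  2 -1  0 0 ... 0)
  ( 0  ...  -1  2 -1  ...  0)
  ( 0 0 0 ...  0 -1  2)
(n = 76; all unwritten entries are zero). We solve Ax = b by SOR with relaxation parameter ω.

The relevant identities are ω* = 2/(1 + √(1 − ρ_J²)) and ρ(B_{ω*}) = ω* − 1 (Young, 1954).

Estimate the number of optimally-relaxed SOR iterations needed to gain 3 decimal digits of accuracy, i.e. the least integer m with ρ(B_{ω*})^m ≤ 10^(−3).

m = 85

spectrum of D⁻¹(L+U) = {cos(kπ/77) : 1≤k≤76}; ρ_J = cos(π/77) = 0.9991678.
1 − cos²(π/77) = sin²(π/77) ⇒ √(1−ρ_J²) = sin(π/77) = 0.0407886.
ω* = 2 / (1 + 0.0407886) = 2 / 1.0407886 ≈ 1.9216198.
ρ_SOR = ω* − 1 = 1.9216198 − 1 = 0.9216198.
m ≥ 3·ln10 / (−ln 0.9216198) = 84.631; smallest integer m = 85.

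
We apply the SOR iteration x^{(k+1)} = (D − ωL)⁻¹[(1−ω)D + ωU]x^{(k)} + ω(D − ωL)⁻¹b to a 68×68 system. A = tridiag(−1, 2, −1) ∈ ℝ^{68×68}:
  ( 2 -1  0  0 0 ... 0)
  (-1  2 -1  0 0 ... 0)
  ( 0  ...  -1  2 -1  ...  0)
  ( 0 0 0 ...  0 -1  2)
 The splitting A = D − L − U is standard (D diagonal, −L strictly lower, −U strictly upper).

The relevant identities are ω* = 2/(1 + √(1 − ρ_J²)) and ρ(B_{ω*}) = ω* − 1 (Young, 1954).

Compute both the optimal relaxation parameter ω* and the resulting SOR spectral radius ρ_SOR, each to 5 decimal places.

ω* = 1.91293, ρ_SOR = 0.91293

n=68: λ(B_J) = 1 − λ(A)/2 = cos(kπ/69); k=1 gives ρ_J = 0.99896.
√(1−ρ_J²) simplifies to sin(π/69) = 0.045515.
ω* = 2/(1 + 0.045515) = 2/1.045515 = 1.91293.
[ρ_SOR] ω* − 1 = 0.91293.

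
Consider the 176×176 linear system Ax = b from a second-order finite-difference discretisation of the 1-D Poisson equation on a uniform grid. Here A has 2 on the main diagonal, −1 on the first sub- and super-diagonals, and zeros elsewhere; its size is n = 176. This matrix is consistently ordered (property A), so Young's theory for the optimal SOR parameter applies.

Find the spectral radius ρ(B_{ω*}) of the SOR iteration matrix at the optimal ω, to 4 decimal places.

ρ_SOR = 0.9651

With n=176, ρ(Jacobi) = cos(π/177) = 0.9998.
√(1−ρ_J²) simplifies to sin(π/177) = 0.01775.
ω* = 2 / (1 + 0.01775) = 2 / 1.01775 ≈ 1.9651.
and ρ(B_{ω*}) = 1.9651 − 1 = 0.9651.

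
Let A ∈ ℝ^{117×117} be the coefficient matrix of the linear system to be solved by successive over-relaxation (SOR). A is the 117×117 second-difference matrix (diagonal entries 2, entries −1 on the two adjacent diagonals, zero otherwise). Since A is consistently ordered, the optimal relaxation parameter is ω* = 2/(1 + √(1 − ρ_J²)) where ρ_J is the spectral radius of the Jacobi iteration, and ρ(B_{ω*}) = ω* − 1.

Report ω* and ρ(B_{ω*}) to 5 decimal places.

ω* = 1.94814, ρ_SOR = 0.94814

n=117: λ(B_J) = 1 − λ(A)/2 = cos(kπ/118); k=1 gives ρ_J = 0.99965.
√(1−ρ_J²) simplifies to sin(π/118) = 0.026621.
ω* = 2 / (1 + 0.026621) = 2 / 1.026621 ≈ 1.94814.
ρ(B_{ω*}) = ω*−1 = 0.94814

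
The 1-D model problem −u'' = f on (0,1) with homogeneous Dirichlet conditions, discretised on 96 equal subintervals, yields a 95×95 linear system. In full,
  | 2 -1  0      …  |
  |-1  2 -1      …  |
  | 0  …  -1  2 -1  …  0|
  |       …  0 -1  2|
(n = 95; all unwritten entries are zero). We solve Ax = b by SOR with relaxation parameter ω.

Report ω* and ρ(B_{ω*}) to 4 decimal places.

ω* = 1.9366, ρ_SOR = 0.9366

ρ_J = max_k |cos(kπ/96)| = cos(π/96) = 0.9995
√(1−ρ_J²) = |sin(π/96)| = 0.03272
ω* = 2/(1 + 0.03272) = 2/1.03272 = 1.9366.
ρ(B_{ω*}) = ω*−1 = 0.9366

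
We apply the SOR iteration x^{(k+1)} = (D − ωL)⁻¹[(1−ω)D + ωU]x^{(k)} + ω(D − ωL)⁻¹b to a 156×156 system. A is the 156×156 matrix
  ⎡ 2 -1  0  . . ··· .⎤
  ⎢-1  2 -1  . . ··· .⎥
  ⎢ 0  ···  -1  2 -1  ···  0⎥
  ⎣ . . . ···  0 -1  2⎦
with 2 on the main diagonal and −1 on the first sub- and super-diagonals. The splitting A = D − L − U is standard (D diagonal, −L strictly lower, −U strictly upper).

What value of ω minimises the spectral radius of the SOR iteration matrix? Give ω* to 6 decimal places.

B_J for the 156×156 system has eigenvalues cos(kπ/157); ρ_J = cos(π/157) = 0.999800.
√(1−ρ_J²) simplifies to sin(π/157) = 0.0200088.
Young: ω* = 2/(1+√(1−ρ_J²)) = 2/(1+0.0200088) = 2/1.0200088 = 1.960767.
[ρ_SOR] ω* − 1 = 0.960767.

ω* = 1.960767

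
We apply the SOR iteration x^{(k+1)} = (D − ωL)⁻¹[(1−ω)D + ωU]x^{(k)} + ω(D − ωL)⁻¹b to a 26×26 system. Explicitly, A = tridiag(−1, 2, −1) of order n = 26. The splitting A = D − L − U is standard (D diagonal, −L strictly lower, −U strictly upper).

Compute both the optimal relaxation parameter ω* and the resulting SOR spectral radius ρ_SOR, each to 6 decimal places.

ω* = 1.791966, ρ_SOR = 0.791966

With n=26, ρ(Jacobi) = cos(π/27) = 0.993238.
root = sin(π/27) = 0.1160929  (since 1−cos² = sin²).
Young: ω* = 2/(1+√(1−ρ_J²)) = 2/(1+0.1160929) = 2/1.1160929 = 1.791966.
At ω = 1.791966 every |λ(B_ω)| = ω−1, so ρ_SOR = 0.791966.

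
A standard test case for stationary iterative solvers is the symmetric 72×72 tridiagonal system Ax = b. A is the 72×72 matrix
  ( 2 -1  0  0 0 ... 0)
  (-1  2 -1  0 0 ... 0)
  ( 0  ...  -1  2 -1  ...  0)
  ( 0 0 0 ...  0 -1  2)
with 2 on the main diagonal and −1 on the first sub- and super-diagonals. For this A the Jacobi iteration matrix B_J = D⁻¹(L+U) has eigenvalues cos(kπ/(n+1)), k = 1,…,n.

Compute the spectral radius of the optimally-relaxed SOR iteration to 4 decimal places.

[ρ_J] n=72: ρ(B_J) = cos(π/(n+1)) = cos(π/73) = 0.9991.
√(1 − cos²(π/73)) = sin(π/73) ≈ 0.04302.
Young: ω* = 2/(1+√(1−ρ_J²)) = 2/(1+0.04302) = 2/1.04302 = 1.9175.
Hence ρ(B_{ω*}) = 1.9175 − 1 = 0.9175.

ρ_SOR = 0.9175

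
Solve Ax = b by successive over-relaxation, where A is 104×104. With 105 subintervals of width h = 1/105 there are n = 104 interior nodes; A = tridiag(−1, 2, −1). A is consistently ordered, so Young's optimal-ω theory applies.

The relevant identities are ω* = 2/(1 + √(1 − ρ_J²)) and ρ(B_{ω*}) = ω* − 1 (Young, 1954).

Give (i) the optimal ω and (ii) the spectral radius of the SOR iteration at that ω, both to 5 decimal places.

ω* = 1.94191, ρ_SOR = 0.94191

B_J for the 104×104 system has eigenvalues cos(kπ/105); ρ_J = cos(π/105) = 0.99955.
root = sin(π/105) = 0.029915  (since 1−cos² = sin²).
Young: ω* = 2/(1+√(1−ρ_J²)) = 2/(1+0.029915) = 2/1.029915 = 1.94191.
and ρ(B_{ω*}) = 1.94191 − 1 = 0.94191.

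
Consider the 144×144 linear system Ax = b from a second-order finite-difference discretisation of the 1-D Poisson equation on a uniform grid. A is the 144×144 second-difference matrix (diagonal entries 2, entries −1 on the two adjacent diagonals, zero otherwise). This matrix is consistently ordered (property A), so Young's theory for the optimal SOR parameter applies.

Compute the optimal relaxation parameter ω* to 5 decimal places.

ω* = 1.95759

½·tridiag(1,0,1) at n=144: λ_k = cos(kπ/145); max |λ| at k=1 ⇒ ρ_J = cos(π/145) ≈ 0.99977.
root = sin(π/145) = 0.021664  (since 1−cos² = sin²).
Young: ω* = 2/(1+√(1−ρ_J²)) = 2/(1+0.021664) = 2/1.021664 = 1.95759.
ρ(B_{ω*}) = ω*−1 = 0.95759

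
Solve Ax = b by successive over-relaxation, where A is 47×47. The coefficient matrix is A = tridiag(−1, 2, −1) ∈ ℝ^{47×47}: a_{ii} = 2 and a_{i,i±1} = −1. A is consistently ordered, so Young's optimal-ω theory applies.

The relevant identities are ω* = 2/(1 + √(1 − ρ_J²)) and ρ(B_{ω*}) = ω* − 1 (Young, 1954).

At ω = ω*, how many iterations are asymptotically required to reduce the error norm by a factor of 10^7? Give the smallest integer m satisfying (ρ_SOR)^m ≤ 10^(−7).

½·tridiag(1,0,1) at n=47: λ_k = cos(kπ/48); max |λ| at k=1 ⇒ ρ_J = cos(π/48) ≈ 0.9978589.
root = sin(π/48) = 0.0654031  (since 1−cos² = sin²).
ω* = 2/(1+0.0654031) = 1.8772237
At ω = 1.8772237 every |λ(B_ω)| = ω−1, so ρ_SOR = 0.8772237.
m ≥ 7·ln10 / (−ln 0.8772237) = 123.046; smallest integer m = 124.

m = 124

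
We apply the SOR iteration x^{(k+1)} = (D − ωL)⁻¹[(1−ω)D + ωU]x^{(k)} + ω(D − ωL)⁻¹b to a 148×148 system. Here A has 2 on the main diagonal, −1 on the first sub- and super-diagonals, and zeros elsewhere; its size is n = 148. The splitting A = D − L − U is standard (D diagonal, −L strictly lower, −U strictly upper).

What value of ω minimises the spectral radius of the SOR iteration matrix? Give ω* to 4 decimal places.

ω* = 1.9587

[ρ_J] n=148: ρ(B_J) = cos(π/(n+1)) = cos(π/149) = 0.9998.
√(1−ρ_J²) simplifies to sin(π/149) = 0.02108.
Young: ω* = 2/(1+√(1−ρ_J²)) = 2/(1+0.02108) = 2/1.02108 = 1.9587.
ρ(B_{ω*}) = ω*−1 = 0.9587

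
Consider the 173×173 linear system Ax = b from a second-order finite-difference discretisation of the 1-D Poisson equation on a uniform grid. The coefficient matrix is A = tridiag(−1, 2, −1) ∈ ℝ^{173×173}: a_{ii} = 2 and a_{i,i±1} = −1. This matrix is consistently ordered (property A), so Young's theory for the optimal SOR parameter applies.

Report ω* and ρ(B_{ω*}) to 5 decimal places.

ω* = 1.96453, ρ_SOR = 0.96453

n=173: λ(B_J) = 1 − λ(A)/2 = cos(kπ/174); k=1 gives ρ_J = 0.99984.
√(1 − cos²(π/174)) = sin(π/174) ≈ 0.018054.
So ω* = 2/1.018054 = 1.96453 (Young).
ρ(B_{ω*}) = ω*−1 = 0.96453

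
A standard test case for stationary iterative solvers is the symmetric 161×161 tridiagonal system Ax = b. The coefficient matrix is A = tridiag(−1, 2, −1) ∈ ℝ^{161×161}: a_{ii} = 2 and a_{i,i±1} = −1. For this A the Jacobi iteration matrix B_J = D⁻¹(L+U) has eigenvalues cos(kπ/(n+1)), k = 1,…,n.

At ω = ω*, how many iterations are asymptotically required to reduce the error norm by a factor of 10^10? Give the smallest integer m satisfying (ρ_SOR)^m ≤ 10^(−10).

ρ_J = max_k |cos(kπ/162)| = cos(π/162) = 0.9998120
1 − cos²(π/162) = sin²(π/162) ⇒ √(1−ρ_J²) = sin(π/162) = 0.0193913.
ω* = 2 / (1 + 0.0193913) = 2 / 1.0193913 ≈ 1.9619551.
and ρ(B_{ω*}) = 1.9619551 − 1 = 0.9619551.
Need (0.9619551)^m ≤ 10^(−10): m ≥ 10·ln10/|ln 0.9619551| = 23.0259/0.0387875 = 593.642 ⇒ m = 594.

m = 594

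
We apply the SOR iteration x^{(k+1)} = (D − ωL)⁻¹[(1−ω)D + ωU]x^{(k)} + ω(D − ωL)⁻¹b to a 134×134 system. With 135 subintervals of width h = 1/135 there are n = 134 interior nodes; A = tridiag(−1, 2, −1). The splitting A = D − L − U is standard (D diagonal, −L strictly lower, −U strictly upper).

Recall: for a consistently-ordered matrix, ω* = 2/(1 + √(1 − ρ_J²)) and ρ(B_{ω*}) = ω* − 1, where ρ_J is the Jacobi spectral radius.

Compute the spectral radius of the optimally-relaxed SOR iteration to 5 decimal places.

ρ_SOR = 0.95452

[ρ_J] n=134: ρ(B_J) = cos(π/(n+1)) = cos(π/135) = 0.99973.
√(1−ρ_J²) = |sin(π/135)| = 0.023269
Then 2/(1+√(1−ρ_J²)) = 2/(1+0.023269); ω* = 2/1.023269 = 1.95452.
Hence ρ(B_{ω*}) = 1.95452 − 1 = 0.95452.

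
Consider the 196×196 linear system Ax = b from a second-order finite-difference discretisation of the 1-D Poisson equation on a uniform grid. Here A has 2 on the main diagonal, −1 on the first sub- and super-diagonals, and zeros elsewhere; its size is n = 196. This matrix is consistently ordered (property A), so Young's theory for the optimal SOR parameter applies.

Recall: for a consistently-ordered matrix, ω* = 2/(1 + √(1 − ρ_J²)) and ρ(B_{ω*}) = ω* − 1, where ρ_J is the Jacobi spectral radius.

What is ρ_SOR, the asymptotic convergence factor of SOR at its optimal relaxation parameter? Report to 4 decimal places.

n=196: λ(B_J) = 1 − λ(A)/2 = cos(kπ/197); k=1 gives ρ_J = 0.9999.
√(1−ρ_J²) = |sin(π/197)| = 0.01595
Young: ω* = 2/(1+√(1−ρ_J²)) = 2/(1+0.01595) = 2/1.01595 = 1.9686.
ρ_SOR = ω* − 1 ≈ 0.9686.

ρ_SOR = 0.9686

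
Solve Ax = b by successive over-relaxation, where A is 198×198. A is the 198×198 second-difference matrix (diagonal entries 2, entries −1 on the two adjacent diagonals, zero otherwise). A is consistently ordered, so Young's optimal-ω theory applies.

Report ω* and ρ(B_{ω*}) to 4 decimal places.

ω* = 1.9689, ρ_SOR = 0.9689

spectrum of D⁻¹(L+U) = {cos(kπ/199) : 1≤k≤198}; ρ_J = cos(π/199) = 0.9999.
√(1−ρ_J²) = |sin(π/199)| = 0.01579
[ω*] 2 ÷ (1 + 0.01579) = 2 ÷ 1.01579 = 1.9689.
At ω = 1.9689 every |λ(B_ω)| = ω−1, so ρ_SOR = 0.9689.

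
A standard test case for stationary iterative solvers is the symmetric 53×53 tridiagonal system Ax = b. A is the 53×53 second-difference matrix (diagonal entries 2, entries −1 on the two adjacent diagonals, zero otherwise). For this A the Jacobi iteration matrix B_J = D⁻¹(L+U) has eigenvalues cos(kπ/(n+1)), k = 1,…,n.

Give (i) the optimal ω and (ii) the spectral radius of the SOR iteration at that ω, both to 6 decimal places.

ω* = 1.890100, ρ_SOR = 0.890100

ρ_J = max_k |cos(kπ/54)| = cos(π/54) = 0.998308
√(1−ρ_J²) simplifies to sin(π/54) = 0.0581448.
Then 2/(1+√(1−ρ_J²)) = 2/(1+0.0581448); ω* = 2/1.0581448 = 1.890100.
ρ(B_{ω*}) = ω*−1 = 0.890100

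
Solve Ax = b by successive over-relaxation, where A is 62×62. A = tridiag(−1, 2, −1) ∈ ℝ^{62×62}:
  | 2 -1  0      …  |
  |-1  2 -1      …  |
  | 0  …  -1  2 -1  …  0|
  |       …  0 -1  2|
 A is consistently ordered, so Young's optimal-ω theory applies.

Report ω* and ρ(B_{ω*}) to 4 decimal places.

ρ_J = max_k |cos(kπ/63)| = cos(π/63) = 0.9988
√(1−ρ_J²) simplifies to sin(π/63) = 0.04985.
ω* = 2/(1 + 0.04985) = 2/1.04985 = 1.9050.
Hence ρ(B_{ω*}) = 1.9050 − 1 = 0.9050.

ω* = 1.9050, ρ_SOR = 0.9050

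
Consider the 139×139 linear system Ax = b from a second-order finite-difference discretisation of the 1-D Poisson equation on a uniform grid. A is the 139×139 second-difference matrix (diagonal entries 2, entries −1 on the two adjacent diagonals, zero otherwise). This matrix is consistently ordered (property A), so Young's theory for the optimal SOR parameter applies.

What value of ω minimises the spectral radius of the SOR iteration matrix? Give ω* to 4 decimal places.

n=139: λ(B_J) = 1 − λ(A)/2 = cos(kπ/140); k=1 gives ρ_J = 0.9997.
1 − cos²(π/140) = sin²(π/140) ⇒ √(1−ρ_J²) = sin(π/140) = 0.02244.
Young: ω* = 2/(1+√(1−ρ_J²)) = 2/(1+0.02244) = 2/1.02244 = 1.9561.
ρ_SOR = ω* − 1 ≈ 0.9561.

ω* = 1.9561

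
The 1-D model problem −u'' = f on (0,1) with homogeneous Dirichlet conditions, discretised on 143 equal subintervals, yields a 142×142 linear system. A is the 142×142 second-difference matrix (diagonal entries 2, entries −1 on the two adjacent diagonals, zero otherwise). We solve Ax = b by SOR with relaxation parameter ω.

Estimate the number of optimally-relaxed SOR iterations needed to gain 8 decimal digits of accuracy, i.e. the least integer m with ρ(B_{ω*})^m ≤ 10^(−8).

m = 420

ρ_J = max_k |cos(kπ/143)| = cos(π/143) = 0.9997587
root = sin(π/143) = 0.0219674  (since 1−cos² = sin²).
Young: ω* = 2/(1+√(1−ρ_J²)) = 2/(1+0.0219674) = 2/1.0219674 = 1.9570096.
[ρ_SOR] ω* − 1 = 0.9570096.
(0.9570096)^m ≤ 10^{−8}  ⇒  m·ln(0.9570096) ≤ −8·ln10  ⇒  m ≥ 419.206  ⇒  m = 420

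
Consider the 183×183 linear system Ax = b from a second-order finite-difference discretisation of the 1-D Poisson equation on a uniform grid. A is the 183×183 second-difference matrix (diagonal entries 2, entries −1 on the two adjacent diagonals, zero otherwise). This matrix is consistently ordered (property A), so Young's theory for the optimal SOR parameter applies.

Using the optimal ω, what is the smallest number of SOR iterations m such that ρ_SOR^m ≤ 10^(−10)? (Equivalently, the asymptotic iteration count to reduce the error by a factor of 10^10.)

spectrum of D⁻¹(L+U) = {cos(kπ/184) : 1≤k≤183}; ρ_J = cos(π/184) = 0.9998542.
1 − cos²(π/184) = sin²(π/184) ⇒ √(1−ρ_J²) = sin(π/184) = 0.0170730.
Young: ω* = 2/(1+√(1−ρ_J²)) = 2/(1+0.0170730) = 2/1.0170730 = 1.9664272.
ρ(B_{ω*}) = ω*−1 = 0.9664272
For 10 digits: m = 10·ln10 / (−ln 0.9664272) = 23.0259/0.0341493 = 674.272; round up → m = 675.

m = 675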